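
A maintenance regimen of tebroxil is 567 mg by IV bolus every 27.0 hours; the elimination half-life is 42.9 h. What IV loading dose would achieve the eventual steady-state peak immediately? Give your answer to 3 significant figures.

k = ln 2 / 42.9 = 0.01616 h⁻¹
Accumulation ratio R = 1 / (1 − e^(−kτ)) = 1 / (1 − e^(−0.01616×27.0)) = 1 / (1 − 0.6465) = 2.829
Loading dose = maintenance dose × R = 567 × 2.829 ≈ 1600 mg

1600 mg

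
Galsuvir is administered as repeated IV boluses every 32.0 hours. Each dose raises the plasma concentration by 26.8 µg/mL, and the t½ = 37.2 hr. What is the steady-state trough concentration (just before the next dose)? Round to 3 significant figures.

32.9 µg/mL

k = ln 2 / 37.2 = 0.01863 hr⁻¹
Fraction remaining after one interval: e^(−kτ) = e^(−0.01863 × 32.0) = 0.5509
R = 1 / (1 − 0.5509) = 2.227
Css,max = 26.8 × 2.227 = 59.67 µg/mL
Css,min = Css,max × e^(−kτ) = 59.67 × 0.5509 ≈ 32.9 µg/mL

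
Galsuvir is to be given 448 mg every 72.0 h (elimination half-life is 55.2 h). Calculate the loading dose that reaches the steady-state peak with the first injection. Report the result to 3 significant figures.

k = ln 2 / 55.2 = 0.01256 h⁻¹
Accumulation ratio R = 1 / (1 − e^(−kτ)) = 1 / (1 − e^(−0.01256×72.0)) = 1 / (1 − 0.4049) = 1.680
Loading dose = maintenance dose × R = 448 × 1.680 ≈ 753 mg

753 mg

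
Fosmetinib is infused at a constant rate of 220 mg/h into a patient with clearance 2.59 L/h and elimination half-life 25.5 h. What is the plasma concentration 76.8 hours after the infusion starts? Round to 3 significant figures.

Css = rate / CL = 220 / 2.59 = 84.94 mg/L
k = ln 2 / 25.5 = 0.02718 h⁻¹
C(t) = Css (1 − e^(−kt)) = 84.94 × (1 − e^(−2.088)) = 84.94 × 0.8760 ≈ 74.4 mg/L

74.4 mg/L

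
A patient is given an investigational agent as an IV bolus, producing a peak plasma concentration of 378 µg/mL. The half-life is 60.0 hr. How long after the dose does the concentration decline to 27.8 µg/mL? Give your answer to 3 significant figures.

k = ln 2 / 60.0 = 0.01155 hr⁻¹
C(t) = C₀ e^(−kt)  ⇒  t = ln(C₀/C) / k
t = ln(378/27.8) / 0.01155 = 2.610 / 0.01155 ≈ 226 hours

226 hours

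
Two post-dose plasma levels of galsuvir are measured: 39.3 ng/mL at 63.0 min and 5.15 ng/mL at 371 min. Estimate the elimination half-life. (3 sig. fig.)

105 minutes

k = ln(C₁/C₂) / (t₂ − t₁) = ln(39.3/5.15) / (371 − 63.0)
  = 2.032 / 308.0 = 0.006598 min⁻¹
t½ = ln 2 / k = ln 2 / 0.006598 ≈ 105 minutes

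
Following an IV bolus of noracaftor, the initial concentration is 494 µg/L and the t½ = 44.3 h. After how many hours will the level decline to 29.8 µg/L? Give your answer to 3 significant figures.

179 hours

k = ln 2 / 44.3 = 0.01565 h⁻¹
C(t) = C₀ e^(−kt)  ⇒  t = ln(C₀/C) / k
t = ln(494/29.8) / 0.01565 = 2.808 / 0.01565 ≈ 179 hours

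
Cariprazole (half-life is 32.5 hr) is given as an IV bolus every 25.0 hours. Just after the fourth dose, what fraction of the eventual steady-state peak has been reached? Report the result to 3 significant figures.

k = ln 2 / 32.5 = 0.02133 hr⁻¹
f_n = 1 − e^(−nkτ) = 1 − e^(−4 × 0.02133 × 25.0) = 1 − e^(−2.133) = 1 − 0.1185 ≈ 0.881

0.881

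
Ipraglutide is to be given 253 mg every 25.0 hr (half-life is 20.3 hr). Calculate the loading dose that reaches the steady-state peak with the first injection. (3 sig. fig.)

k = ln 2 / 20.3 = 0.03415 hr⁻¹
Accumulation ratio R = 1 / (1 − e^(−kτ)) = 1 / (1 − e^(−0.03415×25.0)) = 1 / (1 − 0.4259) = 1.742
Loading dose = maintenance dose × R = 253 × 1.742 ≈ 441 mg

441 mg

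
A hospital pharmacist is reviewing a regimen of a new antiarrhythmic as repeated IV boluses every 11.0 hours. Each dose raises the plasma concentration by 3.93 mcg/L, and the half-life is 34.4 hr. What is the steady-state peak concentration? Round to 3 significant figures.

19.8 mcg/L

k = ln 2 / 34.4 = 0.02015 hr⁻¹
Fraction remaining after one interval: e^(−kτ) = e^(−0.02015 × 11.0) = 0.8012
R = 1 / (1 − 0.8012) = 5.030
Css,max = 3.93 × 5.030 ≈ 19.8 mcg/L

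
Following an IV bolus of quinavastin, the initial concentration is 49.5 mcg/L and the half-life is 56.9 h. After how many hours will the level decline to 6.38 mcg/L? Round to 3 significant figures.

k = ln 2 / 56.9 = 0.01218 h⁻¹
C(t) = C₀ e^(−kt)  ⇒  t = ln(C₀/C) / k
t = ln(49.5/6.38) / 0.01218 = 2.049 / 0.01218 ≈ 168 hours

168 hours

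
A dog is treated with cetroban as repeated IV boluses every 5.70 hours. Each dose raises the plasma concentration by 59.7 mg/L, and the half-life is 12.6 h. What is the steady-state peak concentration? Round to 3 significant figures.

k = ln 2 / 12.6 = 0.05501 h⁻¹
Fraction remaining after one interval: e^(−kτ) = e^(−0.05501 × 5.70) = 0.7308
R = 1 / (1 − 0.7308) = 3.715
Css,max = 59.7 × 3.715 ≈ 222 mg/L

222 mg/L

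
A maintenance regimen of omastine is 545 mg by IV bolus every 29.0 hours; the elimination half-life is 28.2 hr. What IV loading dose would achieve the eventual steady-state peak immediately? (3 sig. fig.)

k = ln 2 / 28.2 = 0.02458 hr⁻¹
Accumulation ratio R = 1 / (1 − e^(−kτ)) = 1 / (1 − e^(−0.02458×29.0)) = 1 / (1 − 0.4903) = 1.962
Loading dose = maintenance dose × R = 545 × 1.962 ≈ 1070 mg

1070 mg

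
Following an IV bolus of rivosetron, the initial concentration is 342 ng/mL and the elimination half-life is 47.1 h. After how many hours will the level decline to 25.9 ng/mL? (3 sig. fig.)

k = ln 2 / 47.1 = 0.01472 h⁻¹
C(t) = C₀ e^(−kt)  ⇒  t = ln(C₀/C) / k
t = ln(342/25.9) / 0.01472 = 2.581 / 0.01472 ≈ 175 hours

175 hours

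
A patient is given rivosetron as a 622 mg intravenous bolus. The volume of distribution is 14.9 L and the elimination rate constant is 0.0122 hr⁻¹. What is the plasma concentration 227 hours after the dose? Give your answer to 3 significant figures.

2.62 mg/L

C₀ = dose / V = 622 / 14.9 = 41.74 mg/L
C(t) = C₀ e^(−kt) = 41.74 × e^(−0.01220 × 227) = 41.74 × e^(−2.769) = 41.74 × 0.06270 ≈ 2.62 mg/L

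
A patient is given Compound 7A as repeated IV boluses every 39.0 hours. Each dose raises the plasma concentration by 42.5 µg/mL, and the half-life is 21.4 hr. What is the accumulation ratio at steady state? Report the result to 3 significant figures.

1.39

k = ln 2 / 21.4 = 0.03239 hr⁻¹
Fraction remaining after one interval: e^(−kτ) = e^(−0.03239 × 39.0) = 0.2827
R = 1 / (1 − 0.2827) = 1 / 0.7173 ≈ 1.39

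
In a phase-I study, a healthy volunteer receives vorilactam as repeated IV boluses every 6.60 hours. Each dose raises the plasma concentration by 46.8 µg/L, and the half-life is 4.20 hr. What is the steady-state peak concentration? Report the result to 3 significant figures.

k = ln 2 / 4.20 = 0.1650 hr⁻¹
Fraction remaining after one interval: e^(−kτ) = e^(−0.1650 × 6.60) = 0.3365
R = 1 / (1 − 0.3365) = 1.507
Css,max = 46.8 × 1.507 ≈ 70.5 µg/L

70.5 µg/L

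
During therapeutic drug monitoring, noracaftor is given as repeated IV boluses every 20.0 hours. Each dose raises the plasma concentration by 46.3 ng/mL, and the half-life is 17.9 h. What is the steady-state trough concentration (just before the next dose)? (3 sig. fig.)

k = ln 2 / 17.9 = 0.03872 h⁻¹
Fraction remaining after one interval: e^(−kτ) = e^(−0.03872 × 20.0) = 0.4609
R = 1 / (1 − 0.4609) = 1.855
Css,max = 46.3 × 1.855 = 85.89 ng/mL
Css,min = Css,max × e^(−kτ) = 85.89 × 0.4609 ≈ 39.6 ng/mL

39.6 ng/mL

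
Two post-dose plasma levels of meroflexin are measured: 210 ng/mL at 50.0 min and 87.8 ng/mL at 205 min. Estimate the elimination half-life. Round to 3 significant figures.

k = ln(C₁/C₂) / (t₂ − t₁) = ln(210/87.8) / (205 − 50.0)
  = 0.8720 / 155.0 = 0.005626 min⁻¹
t½ = ln 2 / k = ln 2 / 0.005626 ≈ 123 minutes

123 minutes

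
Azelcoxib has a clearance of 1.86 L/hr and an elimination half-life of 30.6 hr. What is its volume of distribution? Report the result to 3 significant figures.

82.1 L

k = ln 2 / t½ = ln 2 / 30.6 = 0.02265 hr⁻¹
V = CL / k = 1.86 / 0.02265 ≈ 82.1 L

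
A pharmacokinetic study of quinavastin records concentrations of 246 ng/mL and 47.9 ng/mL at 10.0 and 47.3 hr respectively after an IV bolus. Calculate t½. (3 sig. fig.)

k = ln(C₁/C₂) / (t₂ − t₁) = ln(246/47.9) / (47.3 − 10.0)
  = 1.636 / 37.30 = 0.04387 hr⁻¹
t½ = ln 2 / k = ln 2 / 0.04387 ≈ 15.8 hours

15.8 hours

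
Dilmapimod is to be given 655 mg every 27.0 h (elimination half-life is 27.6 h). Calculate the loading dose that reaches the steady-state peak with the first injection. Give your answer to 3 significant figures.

1330 mg

k = ln 2 / 27.6 = 0.02511 h⁻¹
Accumulation ratio R = 1 / (1 − e^(−kτ)) = 1 / (1 − e^(−0.02511×27.0)) = 1 / (1 − 0.5076) = 2.031
Loading dose = maintenance dose × R = 655 × 2.031 ≈ 1330 mg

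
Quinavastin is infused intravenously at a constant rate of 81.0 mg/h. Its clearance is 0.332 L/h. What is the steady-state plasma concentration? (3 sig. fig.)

Css = infusion rate / CL = 81.0 / 0.332 ≈ 244 mg/L

244 mg/L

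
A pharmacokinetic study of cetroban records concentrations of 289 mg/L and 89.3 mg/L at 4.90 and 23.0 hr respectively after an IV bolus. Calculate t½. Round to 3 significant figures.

k = ln(C₁/C₂) / (t₂ − t₁) = ln(289/89.3) / (23.0 − 4.90)
  = 1.174 / 18.10 = 0.06489 hr⁻¹
t½ = ln 2 / k = ln 2 / 0.06489 ≈ 10.7 hours

10.7 hours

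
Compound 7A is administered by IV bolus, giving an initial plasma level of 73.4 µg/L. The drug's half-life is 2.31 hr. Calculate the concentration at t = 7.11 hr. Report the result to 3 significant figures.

8.69 µg/L

k = ln 2 / 2.31 = 0.3001 hr⁻¹
7.11 hr is 3.078 half-lives, so C = 73.4 × (1/2)^3.078 = 73.4 × 0.1184 ≈ 8.69 µg/L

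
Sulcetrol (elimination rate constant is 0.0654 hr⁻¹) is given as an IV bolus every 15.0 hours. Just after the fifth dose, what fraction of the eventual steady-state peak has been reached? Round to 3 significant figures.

f_n = 1 − e^(−nkτ) = 1 − e^(−5 × 0.06540 × 15.0) = 1 − e^(−4.905) = 1 − 0.007409 ≈ 0.993

0.993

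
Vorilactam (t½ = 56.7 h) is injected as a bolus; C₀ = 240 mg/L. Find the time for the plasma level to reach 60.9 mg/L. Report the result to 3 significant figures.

112 hours

k = ln 2 / 56.7 = 0.01222 h⁻¹
C(t) = C₀ e^(−kt)  ⇒  t = ln(C₀/C) / k
t = ln(240/60.9) / 0.01222 = 1.371 / 0.01222 ≈ 112 hours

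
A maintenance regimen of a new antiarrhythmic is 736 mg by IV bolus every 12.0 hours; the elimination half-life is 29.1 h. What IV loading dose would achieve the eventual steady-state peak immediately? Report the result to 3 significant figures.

k = ln 2 / 29.1 = 0.02382 h⁻¹
Accumulation ratio R = 1 / (1 − e^(−kτ)) = 1 / (1 − e^(−0.02382×12.0)) = 1 / (1 − 0.7514) = 4.022
Loading dose = maintenance dose × R = 736 × 4.022 ≈ 2960 mg

2960 mg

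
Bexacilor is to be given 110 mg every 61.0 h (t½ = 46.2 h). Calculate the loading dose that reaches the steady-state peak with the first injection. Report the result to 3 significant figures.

183 mg

k = ln 2 / 46.2 = 0.01500 h⁻¹
Accumulation ratio R = 1 / (1 − e^(−kτ)) = 1 / (1 − e^(−0.01500×61.0)) = 1 / (1 − 0.4004) = 1.668
Loading dose = maintenance dose × R = 110 × 1.668 ≈ 183 mg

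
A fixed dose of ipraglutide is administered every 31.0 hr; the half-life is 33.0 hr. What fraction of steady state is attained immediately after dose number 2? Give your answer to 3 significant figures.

0.728

k = ln 2 / 33.0 = 0.02100 hr⁻¹
f_n = 1 − e^(−nkτ) = 1 − e^(−2 × 0.02100 × 31.0) = 1 − e^(−1.302) = 1 − 0.2719 ≈ 0.728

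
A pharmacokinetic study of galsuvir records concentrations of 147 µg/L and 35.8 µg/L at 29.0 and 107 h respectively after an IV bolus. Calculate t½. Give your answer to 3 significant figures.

k = ln(C₁/C₂) / (t₂ − t₁) = ln(147/35.8) / (107 − 29.0)
  = 1.412 / 78.00 = 0.01811 h⁻¹
t½ = ln 2 / k = ln 2 / 0.01811 ≈ 38.3 hours

38.3 hours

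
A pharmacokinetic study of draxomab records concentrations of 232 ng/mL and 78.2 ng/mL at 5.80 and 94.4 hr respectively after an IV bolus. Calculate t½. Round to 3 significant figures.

k = ln(C₁/C₂) / (t₂ − t₁) = ln(232/78.2) / (94.4 − 5.80)
  = 1.087 / 88.60 = 0.01227 hr⁻¹
t½ = ln 2 / k = ln 2 / 0.01227 ≈ 56.5 hours

56.5 hours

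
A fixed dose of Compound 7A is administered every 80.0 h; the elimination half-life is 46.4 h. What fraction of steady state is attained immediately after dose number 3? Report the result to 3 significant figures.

0.972

k = ln 2 / 46.4 = 0.01494 h⁻¹
f_n = 1 − e^(−nkτ) = 1 − e^(−3 × 0.01494 × 80.0) = 1 − e^(−3.585) = 1 − 0.02773 ≈ 0.972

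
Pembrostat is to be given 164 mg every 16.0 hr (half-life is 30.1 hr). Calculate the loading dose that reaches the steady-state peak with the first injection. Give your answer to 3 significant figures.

532 mg

k = ln 2 / 30.1 = 0.02303 hr⁻¹
Accumulation ratio R = 1 / (1 − e^(−kτ)) = 1 / (1 − e^(−0.02303×16.0)) = 1 / (1 − 0.6918) = 3.245
Loading dose = maintenance dose × R = 164 × 3.245 ≈ 532 mg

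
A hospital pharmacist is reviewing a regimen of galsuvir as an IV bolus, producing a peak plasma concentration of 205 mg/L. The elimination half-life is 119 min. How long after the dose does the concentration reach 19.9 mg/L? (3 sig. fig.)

400 minutes

k = ln 2 / 119 = 0.005825 min⁻¹
C(t) = C₀ e^(−kt)  ⇒  t = ln(C₀/C) / k
t = ln(205/19.9) / 0.005825 = 2.332 / 0.005825 ≈ 400 minutes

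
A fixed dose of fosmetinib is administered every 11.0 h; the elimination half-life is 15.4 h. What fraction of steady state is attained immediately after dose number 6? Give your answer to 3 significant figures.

0.949

k = ln 2 / 15.4 = 0.04501 h⁻¹
f_n = 1 − e^(−nkτ) = 1 − e^(−6 × 0.04501 × 11.0) = 1 − e^(−2.971) = 1 − 0.05127 ≈ 0.949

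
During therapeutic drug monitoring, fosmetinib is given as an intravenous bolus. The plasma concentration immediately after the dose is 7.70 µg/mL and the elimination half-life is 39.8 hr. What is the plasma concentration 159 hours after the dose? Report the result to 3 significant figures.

0.483 µg/mL

k = ln 2 / 39.8 = 0.01742 hr⁻¹
159 hr is 3.995 half-lives, so C = 7.70 × (1/2)^3.995 = 7.70 × 0.06272 ≈ 0.483 µg/mL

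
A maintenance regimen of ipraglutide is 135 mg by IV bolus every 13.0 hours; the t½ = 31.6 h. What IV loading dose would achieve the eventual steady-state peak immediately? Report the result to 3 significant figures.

k = ln 2 / 31.6 = 0.02194 h⁻¹
Accumulation ratio R = 1 / (1 − e^(−kτ)) = 1 / (1 − e^(−0.02194×13.0)) = 1 / (1 − 0.7519) = 4.031
Loading dose = maintenance dose × R = 135 × 4.031 ≈ 544 mg

544 mg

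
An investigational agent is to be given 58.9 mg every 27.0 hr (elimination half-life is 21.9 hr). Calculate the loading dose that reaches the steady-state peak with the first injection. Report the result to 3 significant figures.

k = ln 2 / 21.9 = 0.03165 hr⁻¹
Accumulation ratio R = 1 / (1 − e^(−kτ)) = 1 / (1 − e^(−0.03165×27.0)) = 1 / (1 − 0.4255) = 1.741
Loading dose = maintenance dose × R = 58.9 × 1.741 ≈ 103 mg

103 mg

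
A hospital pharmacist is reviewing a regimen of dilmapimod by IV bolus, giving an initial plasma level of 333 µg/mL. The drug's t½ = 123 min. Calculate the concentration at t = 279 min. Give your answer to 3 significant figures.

69.1 µg/mL

k = ln 2 / 123 = 0.005635 min⁻¹
279 min is 2.268 half-lives, so C = 333 × (1/2)^2.268 = 333 × 0.2076 ≈ 69.1 µg/mL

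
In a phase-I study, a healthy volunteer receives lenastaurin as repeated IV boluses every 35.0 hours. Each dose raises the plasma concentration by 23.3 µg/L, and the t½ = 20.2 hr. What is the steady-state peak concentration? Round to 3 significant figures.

k = ln 2 / 20.2 = 0.03431 hr⁻¹
Fraction remaining after one interval: e^(−kτ) = e^(−0.03431 × 35.0) = 0.3009
R = 1 / (1 − 0.3009) = 1.430
Css,max = 23.3 × 1.430 ≈ 33.3 µg/L

33.3 µg/L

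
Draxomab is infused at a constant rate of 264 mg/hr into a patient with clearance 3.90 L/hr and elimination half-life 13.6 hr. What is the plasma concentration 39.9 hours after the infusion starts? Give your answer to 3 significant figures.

Css = rate / CL = 264 / 3.90 = 67.69 mg/L
k = ln 2 / 13.6 = 0.05097 hr⁻¹
C(t) = Css (1 − e^(−kt)) = 67.69 × (1 − e^(−2.034)) = 67.69 × 0.8691 ≈ 58.8 mg/L

58.8 mg/L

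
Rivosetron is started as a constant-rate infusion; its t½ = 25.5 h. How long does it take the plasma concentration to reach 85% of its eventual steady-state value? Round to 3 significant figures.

k = ln 2 / 25.5 = 0.02718 h⁻¹
f = 1 − e^(−kt)  ⇒  t = −ln(1 − f) / k
t = −ln(1 − 0.85) / 0.02718 = 1.897 / 0.02718 ≈ 69.8 hours

69.8 hours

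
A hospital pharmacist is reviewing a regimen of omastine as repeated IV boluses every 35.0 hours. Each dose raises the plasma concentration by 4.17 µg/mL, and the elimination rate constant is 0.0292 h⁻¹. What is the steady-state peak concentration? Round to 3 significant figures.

6.51 µg/mL

Fraction remaining after one interval: e^(−kτ) = e^(−0.02920 × 35.0) = 0.3599
R = 1 / (1 − 0.3599) = 1.562
Css,max = 4.17 × 1.562 ≈ 6.51 µg/mL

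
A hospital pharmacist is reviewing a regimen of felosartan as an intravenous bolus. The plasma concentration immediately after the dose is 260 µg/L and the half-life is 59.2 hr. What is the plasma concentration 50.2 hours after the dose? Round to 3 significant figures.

k = ln 2 / 59.2 = 0.01171 hr⁻¹
50.2 hr is 0.8480 half-lives, so C = 260 × (1/2)^0.8480 = 260 × 0.5556 ≈ 144 µg/L

144 µg/L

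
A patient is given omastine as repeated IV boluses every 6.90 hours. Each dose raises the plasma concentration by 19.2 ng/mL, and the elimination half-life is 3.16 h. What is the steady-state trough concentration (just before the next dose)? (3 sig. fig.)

k = ln 2 / 3.16 = 0.2194 h⁻¹
Fraction remaining after one interval: e^(−kτ) = e^(−0.2194 × 6.90) = 0.2201
R = 1 / (1 − 0.2201) = 1.282
Css,max = 19.2 × 1.282 = 24.62 ng/mL
Css,min = Css,max × e^(−kτ) = 24.62 × 0.2201 ≈ 5.42 ng/mL

5.42 ng/mL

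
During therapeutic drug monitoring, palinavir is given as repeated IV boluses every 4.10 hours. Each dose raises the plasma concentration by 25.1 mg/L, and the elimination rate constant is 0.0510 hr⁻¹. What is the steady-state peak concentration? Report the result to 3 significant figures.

133 mg/L

Fraction remaining after one interval: e^(−kτ) = e^(−0.05100 × 4.10) = 0.8113
R = 1 / (1 − 0.8113) = 5.300
Css,max = 25.1 × 5.300 ≈ 133 mg/L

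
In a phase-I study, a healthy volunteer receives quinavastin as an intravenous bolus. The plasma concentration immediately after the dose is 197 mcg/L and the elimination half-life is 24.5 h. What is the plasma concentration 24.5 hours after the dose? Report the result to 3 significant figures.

k = ln 2 / 24.5 = 0.02829 h⁻¹
24.5 h is 1.000 half-lives, so C = 197 × (1/2)^1.000 = 197 × 0.5000 ≈ 98.5 mcg/L

98.5 mcg/L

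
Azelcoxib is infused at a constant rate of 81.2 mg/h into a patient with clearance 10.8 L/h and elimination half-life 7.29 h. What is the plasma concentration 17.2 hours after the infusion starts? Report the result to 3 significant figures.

Css = rate / CL = 81.2 / 10.8 = 7.519 mg/L
k = ln 2 / 7.29 = 0.09508 h⁻¹
C(t) = Css (1 − e^(−kt)) = 7.519 × (1 − e^(−1.635)) = 7.519 × 0.8051 ≈ 6.05 mg/L

6.05 mg/L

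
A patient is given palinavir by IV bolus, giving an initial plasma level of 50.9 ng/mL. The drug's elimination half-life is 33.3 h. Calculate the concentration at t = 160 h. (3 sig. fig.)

k = ln 2 / 33.3 = 0.02082 h⁻¹
160 h is 4.805 half-lives, so C = 50.9 × (1/2)^4.805 = 50.9 × 0.03578 ≈ 1.82 ng/mL

1.82 ng/mL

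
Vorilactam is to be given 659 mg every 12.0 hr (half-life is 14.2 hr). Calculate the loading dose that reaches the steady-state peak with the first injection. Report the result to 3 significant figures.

1490 mg

k = ln 2 / 14.2 = 0.04881 hr⁻¹
Accumulation ratio R = 1 / (1 − e^(−kτ)) = 1 / (1 − e^(−0.04881×12.0)) = 1 / (1 − 0.5567) = 2.256
Loading dose = maintenance dose × R = 659 × 2.256 ≈ 1490 mg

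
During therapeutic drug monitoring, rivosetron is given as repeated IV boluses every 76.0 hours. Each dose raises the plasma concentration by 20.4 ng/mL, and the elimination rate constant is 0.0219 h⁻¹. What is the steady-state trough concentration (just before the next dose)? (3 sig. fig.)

Fraction remaining after one interval: e^(−kτ) = e^(−0.02190 × 76.0) = 0.1893
R = 1 / (1 − 0.1893) = 1.234
Css,max = 20.4 × 1.234 = 25.16 ng/mL
Css,min = Css,max × e^(−kτ) = 25.16 × 0.1893 ≈ 4.76 ng/mL

4.76 ng/mL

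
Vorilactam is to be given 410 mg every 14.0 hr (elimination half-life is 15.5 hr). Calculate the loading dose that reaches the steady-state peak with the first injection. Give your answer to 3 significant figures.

k = ln 2 / 15.5 = 0.04472 hr⁻¹
Accumulation ratio R = 1 / (1 − e^(−kτ)) = 1 / (1 − e^(−0.04472×14.0)) = 1 / (1 − 0.5347) = 2.149
Loading dose = maintenance dose × R = 410 × 2.149 ≈ 881 mg

881 mg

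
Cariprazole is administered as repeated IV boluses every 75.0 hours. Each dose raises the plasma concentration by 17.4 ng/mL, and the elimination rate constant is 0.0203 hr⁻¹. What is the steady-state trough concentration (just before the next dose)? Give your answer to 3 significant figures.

4.86 ng/mL

Fraction remaining after one interval: e^(−kτ) = e^(−0.02030 × 75.0) = 0.2182
R = 1 / (1 − 0.2182) = 1.279
Css,max = 17.4 × 1.279 = 22.26 ng/mL
Css,min = Css,max × e^(−kτ) = 22.26 × 0.2182 ≈ 4.86 ng/mL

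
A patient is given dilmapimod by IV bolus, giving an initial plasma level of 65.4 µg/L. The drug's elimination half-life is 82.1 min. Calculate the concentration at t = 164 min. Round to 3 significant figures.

16.4 µg/L

k = ln 2 / 82.1 = 0.008443 min⁻¹
164 min is 1.998 half-lives, so C = 65.4 × (1/2)^1.998 = 65.4 × 0.2504 ≈ 16.4 µg/L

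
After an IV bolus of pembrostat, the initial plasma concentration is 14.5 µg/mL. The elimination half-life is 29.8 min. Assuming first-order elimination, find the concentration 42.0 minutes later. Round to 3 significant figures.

k = ln 2 / 29.8 = 0.02326 min⁻¹
C(t) = C₀ e^(−kt) = 14.5 × e^(−0.02326 × 42.0) = 14.5 × e^(−0.9769) = 14.5 × 0.3765 ≈ 5.46 µg/mL

5.46 µg/mL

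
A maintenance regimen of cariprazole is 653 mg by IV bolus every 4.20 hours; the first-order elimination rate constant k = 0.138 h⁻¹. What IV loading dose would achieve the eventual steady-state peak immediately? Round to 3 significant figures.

1480 mg

Accumulation ratio R = 1 / (1 − e^(−kτ)) = 1 / (1 − e^(−0.1380×4.20)) = 1 / (1 − 0.5601) = 2.273
Loading dose = maintenance dose × R = 653 × 2.273 ≈ 1480 mg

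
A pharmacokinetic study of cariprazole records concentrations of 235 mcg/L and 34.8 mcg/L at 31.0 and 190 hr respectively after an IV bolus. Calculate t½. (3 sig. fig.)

k = ln(C₁/C₂) / (t₂ − t₁) = ln(235/34.8) / (190 − 31.0)
  = 1.910 / 159.0 = 0.01201 hr⁻¹
t½ = ln 2 / k = ln 2 / 0.01201 ≈ 57.7 hours

57.7 hours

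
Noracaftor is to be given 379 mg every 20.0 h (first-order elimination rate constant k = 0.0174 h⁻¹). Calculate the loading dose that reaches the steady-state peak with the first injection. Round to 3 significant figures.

Accumulation ratio R = 1 / (1 − e^(−kτ)) = 1 / (1 − e^(−0.01740×20.0)) = 1 / (1 − 0.7061) = 3.403
Loading dose = maintenance dose × R = 379 × 3.403 ≈ 1290 mg

1290 mg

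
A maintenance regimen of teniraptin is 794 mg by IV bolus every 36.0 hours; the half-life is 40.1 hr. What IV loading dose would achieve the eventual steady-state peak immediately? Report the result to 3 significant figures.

1710 mg

k = ln 2 / 40.1 = 0.01729 hr⁻¹
Accumulation ratio R = 1 / (1 − e^(−kτ)) = 1 / (1 − e^(−0.01729×36.0)) = 1 / (1 − 0.5367) = 2.159
Loading dose = maintenance dose × R = 794 × 2.159 ≈ 1710 mg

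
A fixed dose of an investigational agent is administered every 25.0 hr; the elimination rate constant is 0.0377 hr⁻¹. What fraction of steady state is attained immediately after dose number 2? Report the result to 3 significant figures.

f_n = 1 − e^(−nkτ) = 1 − e^(−2 × 0.03770 × 25.0) = 1 − e^(−1.885) = 1 − 0.1518 ≈ 0.848

0.848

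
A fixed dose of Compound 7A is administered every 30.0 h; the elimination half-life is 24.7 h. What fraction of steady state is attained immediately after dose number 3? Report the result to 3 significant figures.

k = ln 2 / 24.7 = 0.02806 h⁻¹
f_n = 1 − e^(−nkτ) = 1 − e^(−3 × 0.02806 × 30.0) = 1 − e^(−2.526) = 1 − 0.08001 ≈ 0.920

0.920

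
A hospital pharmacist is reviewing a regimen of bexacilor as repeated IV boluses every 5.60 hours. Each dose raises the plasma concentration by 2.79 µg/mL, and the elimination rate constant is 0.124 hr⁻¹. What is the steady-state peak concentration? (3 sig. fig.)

Fraction remaining after one interval: e^(−kτ) = e^(−0.1240 × 5.60) = 0.4994
R = 1 / (1 − 0.4994) = 1.997
Css,max = 2.79 × 1.997 ≈ 5.57 µg/mL

5.57 µg/mL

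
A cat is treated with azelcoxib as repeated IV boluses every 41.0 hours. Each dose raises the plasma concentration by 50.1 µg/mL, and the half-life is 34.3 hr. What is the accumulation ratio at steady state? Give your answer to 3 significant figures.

1.78

k = ln 2 / 34.3 = 0.02021 hr⁻¹
Fraction remaining after one interval: e^(−kτ) = e^(−0.02021 × 41.0) = 0.4367
R = 1 / (1 − 0.4367) = 1 / 0.5633 ≈ 1.78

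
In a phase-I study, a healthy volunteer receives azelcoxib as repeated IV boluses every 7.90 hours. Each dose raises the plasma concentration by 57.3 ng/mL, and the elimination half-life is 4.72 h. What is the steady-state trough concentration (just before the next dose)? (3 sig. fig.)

k = ln 2 / 4.72 = 0.1469 h⁻¹
Fraction remaining after one interval: e^(−kτ) = e^(−0.1469 × 7.90) = 0.3134
R = 1 / (1 − 0.3134) = 1.457
Css,max = 57.3 × 1.457 = 83.46 ng/mL
Css,min = Css,max × e^(−kτ) = 83.46 × 0.3134 ≈ 26.2 ng/mL

26.2 ng/mL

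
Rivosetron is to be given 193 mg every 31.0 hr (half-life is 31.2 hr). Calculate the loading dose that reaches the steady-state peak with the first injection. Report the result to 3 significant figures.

388 mg

k = ln 2 / 31.2 = 0.02222 hr⁻¹
Accumulation ratio R = 1 / (1 − e^(−kτ)) = 1 / (1 − e^(−0.02222×31.0)) = 1 / (1 − 0.5022) = 2.009
Loading dose = maintenance dose × R = 193 × 2.009 ≈ 388 mg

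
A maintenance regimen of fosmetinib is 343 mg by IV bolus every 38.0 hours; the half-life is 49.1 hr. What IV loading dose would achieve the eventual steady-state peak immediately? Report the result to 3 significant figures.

k = ln 2 / 49.1 = 0.01412 hr⁻¹
Accumulation ratio R = 1 / (1 − e^(−kτ)) = 1 / (1 − e^(−0.01412×38.0)) = 1 / (1 − 0.5848) = 2.409
Loading dose = maintenance dose × R = 343 × 2.409 ≈ 826 mg

826 mg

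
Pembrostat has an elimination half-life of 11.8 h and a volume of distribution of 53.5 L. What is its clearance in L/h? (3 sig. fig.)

k = ln 2 / t½ = ln 2 / 11.8 = 0.05874 h⁻¹
CL = k · V = 0.05874 × 53.5 ≈ 3.14 L/h

3.14 L/h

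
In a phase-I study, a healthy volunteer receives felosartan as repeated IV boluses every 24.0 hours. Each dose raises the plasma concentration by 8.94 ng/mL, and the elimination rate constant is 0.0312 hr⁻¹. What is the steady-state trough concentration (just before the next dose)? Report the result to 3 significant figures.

8.02 ng/mL

Fraction remaining after one interval: e^(−kτ) = e^(−0.03120 × 24.0) = 0.4729
R = 1 / (1 − 0.4729) = 1.897
Css,max = 8.94 × 1.897 = 16.96 ng/mL
Css,min = Css,max × e^(−kτ) = 16.96 × 0.4729 ≈ 8.02 ng/mL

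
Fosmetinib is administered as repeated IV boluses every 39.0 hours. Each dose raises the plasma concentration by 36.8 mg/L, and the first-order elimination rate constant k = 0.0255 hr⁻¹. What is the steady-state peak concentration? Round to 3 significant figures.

Fraction remaining after one interval: e^(−kτ) = e^(−0.02550 × 39.0) = 0.3699
R = 1 / (1 − 0.3699) = 1.587
Css,max = 36.8 × 1.587 ≈ 58.4 mg/L

58.4 mg/L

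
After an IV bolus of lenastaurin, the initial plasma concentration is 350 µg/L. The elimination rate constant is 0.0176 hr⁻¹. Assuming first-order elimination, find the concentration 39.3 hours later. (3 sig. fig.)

C(t) = C₀ e^(−kt) = 350 × e^(−0.01760 × 39.3) = 350 × e^(−0.6917) = 350 × 0.5007 ≈ 175 µg/L

175 µg/L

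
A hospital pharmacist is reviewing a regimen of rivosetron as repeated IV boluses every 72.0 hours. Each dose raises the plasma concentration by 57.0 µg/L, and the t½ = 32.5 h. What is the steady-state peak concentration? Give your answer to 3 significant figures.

72.6 µg/L

k = ln 2 / 32.5 = 0.02133 h⁻¹
Fraction remaining after one interval: e^(−kτ) = e^(−0.02133 × 72.0) = 0.2153
R = 1 / (1 − 0.2153) = 1.274
Css,max = 57.0 × 1.274 ≈ 72.6 µg/L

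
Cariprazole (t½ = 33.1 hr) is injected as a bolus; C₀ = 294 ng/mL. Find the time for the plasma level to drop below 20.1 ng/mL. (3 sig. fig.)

128 hours

k = ln 2 / 33.1 = 0.02094 hr⁻¹
C(t) = C₀ e^(−kt)  ⇒  t = ln(C₀/C) / k
t = ln(294/20.1) / 0.02094 = 2.683 / 0.02094 ≈ 128 hours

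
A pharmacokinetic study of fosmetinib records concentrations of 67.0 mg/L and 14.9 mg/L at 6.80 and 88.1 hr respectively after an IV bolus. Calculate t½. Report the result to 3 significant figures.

37.5 hours

k = ln(C₁/C₂) / (t₂ − t₁) = ln(67.0/14.9) / (88.1 − 6.80)
  = 1.503 / 81.30 = 0.01849 hr⁻¹
t½ = ln 2 / k = ln 2 / 0.01849 ≈ 37.5 hours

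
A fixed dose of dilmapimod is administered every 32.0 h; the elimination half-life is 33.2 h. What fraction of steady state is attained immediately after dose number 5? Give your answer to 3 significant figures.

k = ln 2 / 33.2 = 0.02088 h⁻¹
f_n = 1 − e^(−nkτ) = 1 − e^(−5 × 0.02088 × 32.0) = 1 − e^(−3.340) = 1 − 0.03542 ≈ 0.965

0.965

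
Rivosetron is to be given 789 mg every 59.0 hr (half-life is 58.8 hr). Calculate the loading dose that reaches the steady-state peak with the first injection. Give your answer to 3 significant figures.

1570 mg

k = ln 2 / 58.8 = 0.01179 hr⁻¹
Accumulation ratio R = 1 / (1 − e^(−kτ)) = 1 / (1 − e^(−0.01179×59.0)) = 1 / (1 − 0.4988) = 1.995
Loading dose = maintenance dose × R = 789 × 1.995 ≈ 1570 mg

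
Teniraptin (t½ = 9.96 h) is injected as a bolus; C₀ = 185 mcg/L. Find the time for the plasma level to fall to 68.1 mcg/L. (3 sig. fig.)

14.4 hours

k = ln 2 / 9.96 = 0.06959 h⁻¹
C(t) = C₀ e^(−kt)  ⇒  t = ln(C₀/C) / k
t = ln(185/68.1) / 0.06959 = 0.9994 / 0.06959 ≈ 14.4 hours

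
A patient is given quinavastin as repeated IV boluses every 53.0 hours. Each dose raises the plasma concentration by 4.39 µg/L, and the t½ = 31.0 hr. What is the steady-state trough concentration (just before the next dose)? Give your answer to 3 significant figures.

k = ln 2 / 31.0 = 0.02236 hr⁻¹
Fraction remaining after one interval: e^(−kτ) = e^(−0.02236 × 53.0) = 0.3057
R = 1 / (1 − 0.3057) = 1.440
Css,max = 4.39 × 1.440 = 6.323 µg/L
Css,min = Css,max × e^(−kτ) = 6.323 × 0.3057 ≈ 1.93 µg/L

1.93 µg/L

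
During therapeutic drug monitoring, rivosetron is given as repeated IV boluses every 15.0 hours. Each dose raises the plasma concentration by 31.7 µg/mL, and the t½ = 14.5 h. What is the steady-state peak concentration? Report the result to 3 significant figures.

61.9 µg/mL

k = ln 2 / 14.5 = 0.04780 h⁻¹
Fraction remaining after one interval: e^(−kτ) = e^(−0.04780 × 15.0) = 0.4882
R = 1 / (1 − 0.4882) = 1.954
Css,max = 31.7 × 1.954 ≈ 61.9 µg/mL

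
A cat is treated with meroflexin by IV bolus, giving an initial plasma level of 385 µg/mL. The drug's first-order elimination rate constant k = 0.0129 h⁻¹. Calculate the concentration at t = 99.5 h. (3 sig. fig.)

107 µg/mL

C(t) = C₀ e^(−kt) = 385 × e^(−0.01290 × 99.5) = 385 × e^(−1.284) = 385 × 0.2771 ≈ 107 µg/mL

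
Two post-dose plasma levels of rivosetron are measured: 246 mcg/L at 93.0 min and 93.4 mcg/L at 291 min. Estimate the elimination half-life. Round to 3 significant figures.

k = ln(C₁/C₂) / (t₂ − t₁) = ln(246/93.4) / (291 − 93.0)
  = 0.9684 / 198.0 = 0.004891 min⁻¹
t½ = ln 2 / k = ln 2 / 0.004891 ≈ 142 minutes

142 minutes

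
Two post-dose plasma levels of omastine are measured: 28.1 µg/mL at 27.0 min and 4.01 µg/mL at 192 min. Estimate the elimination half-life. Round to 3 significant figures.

k = ln(C₁/C₂) / (t₂ − t₁) = ln(28.1/4.01) / (192 − 27.0)
  = 1.947 / 165.0 = 0.01180 min⁻¹
t½ = ln 2 / k = ln 2 / 0.01180 ≈ 58.7 minutes

58.7 minutes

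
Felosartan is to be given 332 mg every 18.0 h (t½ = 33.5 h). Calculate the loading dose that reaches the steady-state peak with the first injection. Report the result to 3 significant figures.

1070 mg

k = ln 2 / 33.5 = 0.02069 h⁻¹
Accumulation ratio R = 1 / (1 − e^(−kτ)) = 1 / (1 − e^(−0.02069×18.0)) = 1 / (1 − 0.6891) = 3.216
Loading dose = maintenance dose × R = 332 × 3.216 ≈ 1070 mg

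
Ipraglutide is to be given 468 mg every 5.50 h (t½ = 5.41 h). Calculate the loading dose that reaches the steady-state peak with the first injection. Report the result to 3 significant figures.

925 mg

k = ln 2 / 5.41 = 0.1281 h⁻¹
Accumulation ratio R = 1 / (1 − e^(−kτ)) = 1 / (1 − e^(−0.1281×5.50)) = 1 / (1 − 0.4943) = 1.977
Loading dose = maintenance dose × R = 468 × 1.977 ≈ 925 mg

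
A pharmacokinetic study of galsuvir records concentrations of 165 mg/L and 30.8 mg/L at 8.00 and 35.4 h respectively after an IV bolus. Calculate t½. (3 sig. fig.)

11.3 hours

k = ln(C₁/C₂) / (t₂ − t₁) = ln(165/30.8) / (35.4 − 8.00)
  = 1.678 / 27.40 = 0.06126 h⁻¹
t½ = ln 2 / k = ln 2 / 0.06126 ≈ 11.3 hours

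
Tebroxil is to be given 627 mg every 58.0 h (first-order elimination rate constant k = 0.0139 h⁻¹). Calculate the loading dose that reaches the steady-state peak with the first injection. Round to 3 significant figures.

Accumulation ratio R = 1 / (1 − e^(−kτ)) = 1 / (1 − e^(−0.01390×58.0)) = 1 / (1 − 0.4466) = 1.807
Loading dose = maintenance dose × R = 627 × 1.807 ≈ 1130 mg

1130 mg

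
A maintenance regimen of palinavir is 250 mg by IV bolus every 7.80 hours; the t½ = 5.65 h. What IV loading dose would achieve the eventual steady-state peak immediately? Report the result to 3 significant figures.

k = ln 2 / 5.65 = 0.1227 h⁻¹
Accumulation ratio R = 1 / (1 − e^(−kτ)) = 1 / (1 − e^(−0.1227×7.80)) = 1 / (1 − 0.3841) = 1.624
Loading dose = maintenance dose × R = 250 × 1.624 ≈ 406 mg

406 mg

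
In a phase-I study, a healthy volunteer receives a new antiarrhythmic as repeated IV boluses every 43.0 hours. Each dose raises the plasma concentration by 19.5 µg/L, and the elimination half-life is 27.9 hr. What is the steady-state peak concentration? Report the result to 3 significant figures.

29.7 µg/L

k = ln 2 / 27.9 = 0.02484 hr⁻¹
Fraction remaining after one interval: e^(−kτ) = e^(−0.02484 × 43.0) = 0.3436
R = 1 / (1 − 0.3436) = 1.523
Css,max = 19.5 × 1.523 ≈ 29.7 µg/L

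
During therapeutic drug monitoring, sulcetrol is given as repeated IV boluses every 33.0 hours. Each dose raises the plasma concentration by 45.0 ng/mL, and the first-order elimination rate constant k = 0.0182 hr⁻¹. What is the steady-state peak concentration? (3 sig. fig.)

Fraction remaining after one interval: e^(−kτ) = e^(−0.01820 × 33.0) = 0.5485
R = 1 / (1 − 0.5485) = 2.215
Css,max = 45.0 × 2.215 ≈ 99.7 ng/mL

99.7 ng/mL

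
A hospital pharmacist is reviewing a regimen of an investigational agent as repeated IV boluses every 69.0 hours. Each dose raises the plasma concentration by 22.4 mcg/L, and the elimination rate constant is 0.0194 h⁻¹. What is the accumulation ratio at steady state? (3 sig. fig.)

1.36

Fraction remaining after one interval: e^(−kτ) = e^(−0.01940 × 69.0) = 0.2622
R = 1 / (1 − 0.2622) = 1 / 0.7378 ≈ 1.36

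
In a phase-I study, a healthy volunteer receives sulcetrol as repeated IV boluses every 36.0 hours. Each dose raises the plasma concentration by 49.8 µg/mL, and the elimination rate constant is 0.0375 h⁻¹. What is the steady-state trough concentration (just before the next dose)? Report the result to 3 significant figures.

17.4 µg/mL

Fraction remaining after one interval: e^(−kτ) = e^(−0.03750 × 36.0) = 0.2592
R = 1 / (1 − 0.2592) = 1.350
Css,max = 49.8 × 1.350 = 67.23 µg/mL
Css,min = Css,max × e^(−kτ) = 67.23 × 0.2592 ≈ 17.4 µg/mL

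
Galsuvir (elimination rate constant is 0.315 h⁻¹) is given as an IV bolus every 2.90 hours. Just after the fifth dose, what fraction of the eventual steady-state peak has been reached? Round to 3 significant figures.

0.990

f_n = 1 − e^(−nkτ) = 1 − e^(−5 × 0.3150 × 2.90) = 1 − e^(−4.567) = 1 − 0.01038 ≈ 0.990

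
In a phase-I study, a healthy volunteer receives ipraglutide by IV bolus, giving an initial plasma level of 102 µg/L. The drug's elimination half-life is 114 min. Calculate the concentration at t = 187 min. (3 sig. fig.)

32.7 µg/L

k = ln 2 / 114 = 0.006080 min⁻¹
C(t) = C₀ e^(−kt) = 102 × e^(−0.006080 × 187) = 102 × e^(−1.137) = 102 × 0.3208 ≈ 32.7 µg/L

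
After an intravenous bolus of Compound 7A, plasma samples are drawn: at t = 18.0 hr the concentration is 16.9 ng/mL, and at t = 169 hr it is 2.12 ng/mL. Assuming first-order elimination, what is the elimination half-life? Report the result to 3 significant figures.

50.4 hours

k = ln(C₁/C₂) / (t₂ − t₁) = ln(16.9/2.12) / (169 − 18.0)
  = 2.076 / 151.0 = 0.01375 hr⁻¹
t½ = ln 2 / k = ln 2 / 0.01375 ≈ 50.4 hours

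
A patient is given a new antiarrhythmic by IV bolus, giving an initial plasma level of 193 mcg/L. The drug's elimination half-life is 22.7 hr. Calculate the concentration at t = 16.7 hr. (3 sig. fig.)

116 mcg/L

k = ln 2 / 22.7 = 0.03054 hr⁻¹
C(t) = C₀ e^(−kt) = 193 × e^(−0.03054 × 16.7) = 193 × e^(−0.5099) = 193 × 0.6005 ≈ 116 mcg/L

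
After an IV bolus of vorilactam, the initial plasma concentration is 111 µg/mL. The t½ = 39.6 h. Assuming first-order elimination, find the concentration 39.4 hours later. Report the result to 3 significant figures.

55.7 µg/mL

k = ln 2 / 39.6 = 0.01750 h⁻¹
C(t) = C₀ e^(−kt) = 111 × e^(−0.01750 × 39.4) = 111 × e^(−0.6896) = 111 × 0.5018 ≈ 55.7 µg/mL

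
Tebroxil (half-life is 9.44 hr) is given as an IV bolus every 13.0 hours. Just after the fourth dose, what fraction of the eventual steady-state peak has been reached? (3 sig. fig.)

0.978

k = ln 2 / 9.44 = 0.07343 hr⁻¹
f_n = 1 − e^(−nkτ) = 1 − e^(−4 × 0.07343 × 13.0) = 1 − e^(−3.818) = 1 − 0.02197 ≈ 0.978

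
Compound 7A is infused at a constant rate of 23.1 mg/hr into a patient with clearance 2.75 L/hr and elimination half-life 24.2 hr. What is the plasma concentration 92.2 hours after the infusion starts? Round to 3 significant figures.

Css = rate / CL = 23.1 / 2.75 = 8.400 µg/mL
k = ln 2 / 24.2 = 0.02864 hr⁻¹
C(t) = Css (1 − e^(−kt)) = 8.400 × (1 − e^(−2.641)) = 8.400 × 0.9287 ≈ 7.80 µg/mL

7.80 µg/mL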